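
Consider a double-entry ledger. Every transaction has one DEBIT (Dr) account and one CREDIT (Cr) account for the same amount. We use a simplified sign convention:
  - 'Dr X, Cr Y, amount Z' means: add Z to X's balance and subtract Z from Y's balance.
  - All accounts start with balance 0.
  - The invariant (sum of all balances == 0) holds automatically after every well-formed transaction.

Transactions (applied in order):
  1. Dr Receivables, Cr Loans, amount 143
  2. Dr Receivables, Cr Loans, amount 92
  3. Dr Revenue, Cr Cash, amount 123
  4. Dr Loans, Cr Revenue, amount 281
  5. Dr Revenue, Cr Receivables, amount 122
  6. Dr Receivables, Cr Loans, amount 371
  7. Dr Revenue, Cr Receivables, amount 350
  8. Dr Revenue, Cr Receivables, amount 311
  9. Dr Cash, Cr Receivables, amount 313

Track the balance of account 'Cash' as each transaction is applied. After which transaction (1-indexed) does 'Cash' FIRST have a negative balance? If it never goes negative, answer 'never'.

Answer: 3

Derivation:
After txn 1: Cash=0
After txn 2: Cash=0
After txn 3: Cash=-123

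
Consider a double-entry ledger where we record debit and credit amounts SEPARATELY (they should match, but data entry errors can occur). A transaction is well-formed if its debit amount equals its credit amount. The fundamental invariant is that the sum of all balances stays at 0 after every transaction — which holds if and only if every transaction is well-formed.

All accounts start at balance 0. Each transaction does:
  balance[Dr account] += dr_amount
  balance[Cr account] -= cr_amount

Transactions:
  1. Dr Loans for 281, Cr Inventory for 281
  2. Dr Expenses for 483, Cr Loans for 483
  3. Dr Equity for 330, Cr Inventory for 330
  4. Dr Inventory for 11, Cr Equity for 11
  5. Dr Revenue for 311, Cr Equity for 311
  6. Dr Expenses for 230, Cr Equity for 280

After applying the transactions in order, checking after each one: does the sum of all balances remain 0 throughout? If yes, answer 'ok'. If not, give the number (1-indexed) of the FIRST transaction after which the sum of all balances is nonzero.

Answer: 6

Derivation:
After txn 1: dr=281 cr=281 sum_balances=0
After txn 2: dr=483 cr=483 sum_balances=0
After txn 3: dr=330 cr=330 sum_balances=0
After txn 4: dr=11 cr=11 sum_balances=0
After txn 5: dr=311 cr=311 sum_balances=0
After txn 6: dr=230 cr=280 sum_balances=-50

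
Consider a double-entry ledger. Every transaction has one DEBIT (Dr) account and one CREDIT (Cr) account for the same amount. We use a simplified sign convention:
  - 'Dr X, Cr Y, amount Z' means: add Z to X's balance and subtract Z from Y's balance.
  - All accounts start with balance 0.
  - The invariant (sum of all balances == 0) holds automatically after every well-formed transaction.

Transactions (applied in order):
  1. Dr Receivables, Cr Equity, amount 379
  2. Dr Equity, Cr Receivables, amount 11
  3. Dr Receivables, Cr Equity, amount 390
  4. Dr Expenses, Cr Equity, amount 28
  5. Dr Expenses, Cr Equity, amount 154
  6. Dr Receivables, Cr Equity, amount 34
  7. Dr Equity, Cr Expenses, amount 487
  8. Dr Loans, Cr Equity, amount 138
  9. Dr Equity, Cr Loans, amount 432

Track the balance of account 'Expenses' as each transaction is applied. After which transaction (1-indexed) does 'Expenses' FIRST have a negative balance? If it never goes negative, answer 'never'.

After txn 1: Expenses=0
After txn 2: Expenses=0
After txn 3: Expenses=0
After txn 4: Expenses=28
After txn 5: Expenses=182
After txn 6: Expenses=182
After txn 7: Expenses=-305

Answer: 7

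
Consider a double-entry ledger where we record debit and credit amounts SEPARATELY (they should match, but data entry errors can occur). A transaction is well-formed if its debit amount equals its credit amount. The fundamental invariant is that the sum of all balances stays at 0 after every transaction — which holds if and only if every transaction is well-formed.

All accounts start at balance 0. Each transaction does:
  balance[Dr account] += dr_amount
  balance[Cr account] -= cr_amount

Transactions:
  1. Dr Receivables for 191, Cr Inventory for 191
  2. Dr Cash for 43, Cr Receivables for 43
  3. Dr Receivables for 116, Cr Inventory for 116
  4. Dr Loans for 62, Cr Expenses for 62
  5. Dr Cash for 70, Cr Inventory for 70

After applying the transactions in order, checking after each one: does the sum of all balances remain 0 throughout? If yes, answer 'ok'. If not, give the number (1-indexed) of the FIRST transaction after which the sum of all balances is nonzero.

Answer: ok

Derivation:
After txn 1: dr=191 cr=191 sum_balances=0
After txn 2: dr=43 cr=43 sum_balances=0
After txn 3: dr=116 cr=116 sum_balances=0
After txn 4: dr=62 cr=62 sum_balances=0
After txn 5: dr=70 cr=70 sum_balances=0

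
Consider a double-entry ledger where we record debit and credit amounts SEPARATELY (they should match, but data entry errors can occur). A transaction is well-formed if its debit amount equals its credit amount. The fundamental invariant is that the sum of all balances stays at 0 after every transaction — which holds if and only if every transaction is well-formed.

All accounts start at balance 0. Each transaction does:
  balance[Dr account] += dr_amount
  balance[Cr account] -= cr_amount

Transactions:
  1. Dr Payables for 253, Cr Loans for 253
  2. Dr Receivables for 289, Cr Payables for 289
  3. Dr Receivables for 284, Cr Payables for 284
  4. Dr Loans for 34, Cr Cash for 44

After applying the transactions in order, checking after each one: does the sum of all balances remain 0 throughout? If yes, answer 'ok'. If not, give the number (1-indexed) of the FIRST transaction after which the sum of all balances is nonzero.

Answer: 4

Derivation:
After txn 1: dr=253 cr=253 sum_balances=0
After txn 2: dr=289 cr=289 sum_balances=0
After txn 3: dr=284 cr=284 sum_balances=0
After txn 4: dr=34 cr=44 sum_balances=-10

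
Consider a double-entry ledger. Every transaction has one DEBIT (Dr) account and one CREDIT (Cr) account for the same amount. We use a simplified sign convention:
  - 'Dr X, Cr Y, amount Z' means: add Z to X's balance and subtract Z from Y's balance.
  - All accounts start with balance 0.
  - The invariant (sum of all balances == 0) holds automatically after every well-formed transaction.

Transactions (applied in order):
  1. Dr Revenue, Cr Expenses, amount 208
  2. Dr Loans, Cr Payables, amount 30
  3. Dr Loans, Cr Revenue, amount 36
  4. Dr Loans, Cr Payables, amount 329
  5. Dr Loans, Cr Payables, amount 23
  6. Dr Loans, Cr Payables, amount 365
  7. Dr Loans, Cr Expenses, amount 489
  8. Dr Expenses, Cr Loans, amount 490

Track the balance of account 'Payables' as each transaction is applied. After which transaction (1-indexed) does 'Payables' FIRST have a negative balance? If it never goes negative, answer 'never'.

After txn 1: Payables=0
After txn 2: Payables=-30

Answer: 2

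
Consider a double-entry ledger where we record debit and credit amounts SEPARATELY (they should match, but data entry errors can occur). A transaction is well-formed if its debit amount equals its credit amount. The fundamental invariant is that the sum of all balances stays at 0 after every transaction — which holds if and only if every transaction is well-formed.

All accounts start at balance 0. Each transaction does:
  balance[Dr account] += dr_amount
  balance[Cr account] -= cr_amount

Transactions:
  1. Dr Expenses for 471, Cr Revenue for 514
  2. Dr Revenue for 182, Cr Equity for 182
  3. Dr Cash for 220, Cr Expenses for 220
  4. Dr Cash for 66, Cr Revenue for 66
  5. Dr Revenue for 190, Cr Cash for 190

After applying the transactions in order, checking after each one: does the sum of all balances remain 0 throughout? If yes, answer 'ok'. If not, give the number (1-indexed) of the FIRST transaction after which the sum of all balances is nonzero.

Answer: 1

Derivation:
After txn 1: dr=471 cr=514 sum_balances=-43
After txn 2: dr=182 cr=182 sum_balances=-43
After txn 3: dr=220 cr=220 sum_balances=-43
After txn 4: dr=66 cr=66 sum_balances=-43
After txn 5: dr=190 cr=190 sum_balances=-43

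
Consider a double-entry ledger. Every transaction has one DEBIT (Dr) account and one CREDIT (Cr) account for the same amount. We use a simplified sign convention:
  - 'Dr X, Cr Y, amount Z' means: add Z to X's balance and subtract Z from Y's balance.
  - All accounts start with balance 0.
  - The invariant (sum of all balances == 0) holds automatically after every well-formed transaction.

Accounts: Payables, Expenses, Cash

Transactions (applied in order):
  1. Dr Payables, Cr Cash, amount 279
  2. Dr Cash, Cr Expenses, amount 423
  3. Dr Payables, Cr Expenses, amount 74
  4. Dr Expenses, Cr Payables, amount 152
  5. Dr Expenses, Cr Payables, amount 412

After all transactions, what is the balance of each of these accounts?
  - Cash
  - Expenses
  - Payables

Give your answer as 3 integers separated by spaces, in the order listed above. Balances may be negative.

After txn 1 (Dr Payables, Cr Cash, amount 279): Cash=-279 Payables=279
After txn 2 (Dr Cash, Cr Expenses, amount 423): Cash=144 Expenses=-423 Payables=279
After txn 3 (Dr Payables, Cr Expenses, amount 74): Cash=144 Expenses=-497 Payables=353
After txn 4 (Dr Expenses, Cr Payables, amount 152): Cash=144 Expenses=-345 Payables=201
After txn 5 (Dr Expenses, Cr Payables, amount 412): Cash=144 Expenses=67 Payables=-211

Answer: 144 67 -211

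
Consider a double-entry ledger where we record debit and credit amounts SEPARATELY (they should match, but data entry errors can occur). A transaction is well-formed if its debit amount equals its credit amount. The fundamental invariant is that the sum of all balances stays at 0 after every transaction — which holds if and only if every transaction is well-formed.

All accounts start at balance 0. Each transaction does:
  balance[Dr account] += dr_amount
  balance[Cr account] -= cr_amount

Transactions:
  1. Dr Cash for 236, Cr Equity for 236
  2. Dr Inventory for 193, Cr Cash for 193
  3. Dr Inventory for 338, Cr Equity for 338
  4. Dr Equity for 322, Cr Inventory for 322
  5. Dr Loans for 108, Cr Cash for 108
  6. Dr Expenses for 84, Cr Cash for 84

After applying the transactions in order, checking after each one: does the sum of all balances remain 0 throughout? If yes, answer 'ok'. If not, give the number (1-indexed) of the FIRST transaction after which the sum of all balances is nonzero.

Answer: ok

Derivation:
After txn 1: dr=236 cr=236 sum_balances=0
After txn 2: dr=193 cr=193 sum_balances=0
After txn 3: dr=338 cr=338 sum_balances=0
After txn 4: dr=322 cr=322 sum_balances=0
After txn 5: dr=108 cr=108 sum_balances=0
After txn 6: dr=84 cr=84 sum_balances=0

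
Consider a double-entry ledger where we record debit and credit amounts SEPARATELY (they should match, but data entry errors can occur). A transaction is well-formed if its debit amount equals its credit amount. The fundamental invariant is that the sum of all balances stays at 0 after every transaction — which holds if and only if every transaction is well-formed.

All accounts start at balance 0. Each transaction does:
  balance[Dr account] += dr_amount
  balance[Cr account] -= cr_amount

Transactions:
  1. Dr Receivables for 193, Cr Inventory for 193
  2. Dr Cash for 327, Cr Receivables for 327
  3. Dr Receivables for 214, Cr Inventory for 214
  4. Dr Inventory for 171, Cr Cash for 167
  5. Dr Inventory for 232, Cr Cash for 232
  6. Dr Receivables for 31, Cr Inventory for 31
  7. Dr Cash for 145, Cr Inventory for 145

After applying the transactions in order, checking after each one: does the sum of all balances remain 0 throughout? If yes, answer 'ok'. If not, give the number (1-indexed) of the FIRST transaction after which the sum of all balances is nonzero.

After txn 1: dr=193 cr=193 sum_balances=0
After txn 2: dr=327 cr=327 sum_balances=0
After txn 3: dr=214 cr=214 sum_balances=0
After txn 4: dr=171 cr=167 sum_balances=4
After txn 5: dr=232 cr=232 sum_balances=4
After txn 6: dr=31 cr=31 sum_balances=4
After txn 7: dr=145 cr=145 sum_balances=4

Answer: 4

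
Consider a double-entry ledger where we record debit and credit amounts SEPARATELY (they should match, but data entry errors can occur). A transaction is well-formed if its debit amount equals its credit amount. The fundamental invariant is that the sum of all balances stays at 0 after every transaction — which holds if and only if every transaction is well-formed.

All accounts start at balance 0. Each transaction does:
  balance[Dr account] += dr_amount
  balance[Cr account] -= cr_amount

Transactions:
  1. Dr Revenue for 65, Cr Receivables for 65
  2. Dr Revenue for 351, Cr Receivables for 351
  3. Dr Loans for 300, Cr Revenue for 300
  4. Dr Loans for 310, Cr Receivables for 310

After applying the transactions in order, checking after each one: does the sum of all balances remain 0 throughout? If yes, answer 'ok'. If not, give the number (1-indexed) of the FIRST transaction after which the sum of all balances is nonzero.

Answer: ok

Derivation:
After txn 1: dr=65 cr=65 sum_balances=0
After txn 2: dr=351 cr=351 sum_balances=0
After txn 3: dr=300 cr=300 sum_balances=0
After txn 4: dr=310 cr=310 sum_balances=0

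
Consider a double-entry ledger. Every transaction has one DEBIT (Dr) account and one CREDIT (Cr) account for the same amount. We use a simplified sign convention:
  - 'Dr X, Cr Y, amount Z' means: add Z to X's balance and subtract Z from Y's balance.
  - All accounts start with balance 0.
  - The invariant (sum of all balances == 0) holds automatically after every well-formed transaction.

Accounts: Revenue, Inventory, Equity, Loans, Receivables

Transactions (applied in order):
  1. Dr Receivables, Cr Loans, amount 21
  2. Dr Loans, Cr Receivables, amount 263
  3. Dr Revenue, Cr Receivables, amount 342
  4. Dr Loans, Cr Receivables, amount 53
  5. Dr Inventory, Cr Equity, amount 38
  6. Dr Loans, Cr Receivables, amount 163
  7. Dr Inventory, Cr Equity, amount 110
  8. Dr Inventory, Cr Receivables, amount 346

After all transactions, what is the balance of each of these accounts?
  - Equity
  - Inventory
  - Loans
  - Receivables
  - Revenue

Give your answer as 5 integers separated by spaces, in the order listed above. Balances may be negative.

Answer: -148 494 458 -1146 342

Derivation:
After txn 1 (Dr Receivables, Cr Loans, amount 21): Loans=-21 Receivables=21
After txn 2 (Dr Loans, Cr Receivables, amount 263): Loans=242 Receivables=-242
After txn 3 (Dr Revenue, Cr Receivables, amount 342): Loans=242 Receivables=-584 Revenue=342
After txn 4 (Dr Loans, Cr Receivables, amount 53): Loans=295 Receivables=-637 Revenue=342
After txn 5 (Dr Inventory, Cr Equity, amount 38): Equity=-38 Inventory=38 Loans=295 Receivables=-637 Revenue=342
After txn 6 (Dr Loans, Cr Receivables, amount 163): Equity=-38 Inventory=38 Loans=458 Receivables=-800 Revenue=342
After txn 7 (Dr Inventory, Cr Equity, amount 110): Equity=-148 Inventory=148 Loans=458 Receivables=-800 Revenue=342
After txn 8 (Dr Inventory, Cr Receivables, amount 346): Equity=-148 Inventory=494 Loans=458 Receivables=-1146 Revenue=342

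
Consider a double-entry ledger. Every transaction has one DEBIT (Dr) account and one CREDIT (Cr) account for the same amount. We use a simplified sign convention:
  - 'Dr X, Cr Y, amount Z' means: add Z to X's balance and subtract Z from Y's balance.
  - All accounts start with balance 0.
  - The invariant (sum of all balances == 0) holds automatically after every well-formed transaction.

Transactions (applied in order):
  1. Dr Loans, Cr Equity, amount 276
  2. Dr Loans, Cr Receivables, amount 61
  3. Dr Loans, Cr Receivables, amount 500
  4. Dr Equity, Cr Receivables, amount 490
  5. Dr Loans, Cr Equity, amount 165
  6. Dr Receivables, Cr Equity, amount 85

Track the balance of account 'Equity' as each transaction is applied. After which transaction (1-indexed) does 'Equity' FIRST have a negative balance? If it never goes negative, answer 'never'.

Answer: 1

Derivation:
After txn 1: Equity=-276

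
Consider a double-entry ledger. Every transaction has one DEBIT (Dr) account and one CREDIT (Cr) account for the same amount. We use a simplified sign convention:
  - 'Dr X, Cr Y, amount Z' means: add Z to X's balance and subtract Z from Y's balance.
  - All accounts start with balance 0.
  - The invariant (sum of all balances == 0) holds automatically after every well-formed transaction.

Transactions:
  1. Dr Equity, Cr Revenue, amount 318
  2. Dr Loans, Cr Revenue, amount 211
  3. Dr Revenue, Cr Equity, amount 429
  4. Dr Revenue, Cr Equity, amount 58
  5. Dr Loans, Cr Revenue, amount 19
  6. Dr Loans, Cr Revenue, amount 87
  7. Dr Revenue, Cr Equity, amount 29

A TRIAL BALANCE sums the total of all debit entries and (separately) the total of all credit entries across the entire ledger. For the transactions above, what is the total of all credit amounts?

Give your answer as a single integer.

Txn 1: credit+=318
Txn 2: credit+=211
Txn 3: credit+=429
Txn 4: credit+=58
Txn 5: credit+=19
Txn 6: credit+=87
Txn 7: credit+=29
Total credits = 1151

Answer: 1151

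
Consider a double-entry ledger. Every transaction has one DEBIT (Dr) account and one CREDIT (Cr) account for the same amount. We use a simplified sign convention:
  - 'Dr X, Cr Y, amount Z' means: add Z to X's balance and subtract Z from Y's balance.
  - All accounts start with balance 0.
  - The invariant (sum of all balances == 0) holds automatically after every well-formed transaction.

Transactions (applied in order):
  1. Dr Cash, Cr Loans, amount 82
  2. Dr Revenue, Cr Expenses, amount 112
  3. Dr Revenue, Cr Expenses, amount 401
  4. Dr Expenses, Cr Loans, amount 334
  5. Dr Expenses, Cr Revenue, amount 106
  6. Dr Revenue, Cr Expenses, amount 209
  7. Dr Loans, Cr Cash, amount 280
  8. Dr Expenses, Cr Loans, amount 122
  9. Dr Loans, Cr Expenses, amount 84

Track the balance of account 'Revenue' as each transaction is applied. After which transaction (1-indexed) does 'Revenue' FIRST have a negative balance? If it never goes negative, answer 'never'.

Answer: never

Derivation:
After txn 1: Revenue=0
After txn 2: Revenue=112
After txn 3: Revenue=513
After txn 4: Revenue=513
After txn 5: Revenue=407
After txn 6: Revenue=616
After txn 7: Revenue=616
After txn 8: Revenue=616
After txn 9: Revenue=616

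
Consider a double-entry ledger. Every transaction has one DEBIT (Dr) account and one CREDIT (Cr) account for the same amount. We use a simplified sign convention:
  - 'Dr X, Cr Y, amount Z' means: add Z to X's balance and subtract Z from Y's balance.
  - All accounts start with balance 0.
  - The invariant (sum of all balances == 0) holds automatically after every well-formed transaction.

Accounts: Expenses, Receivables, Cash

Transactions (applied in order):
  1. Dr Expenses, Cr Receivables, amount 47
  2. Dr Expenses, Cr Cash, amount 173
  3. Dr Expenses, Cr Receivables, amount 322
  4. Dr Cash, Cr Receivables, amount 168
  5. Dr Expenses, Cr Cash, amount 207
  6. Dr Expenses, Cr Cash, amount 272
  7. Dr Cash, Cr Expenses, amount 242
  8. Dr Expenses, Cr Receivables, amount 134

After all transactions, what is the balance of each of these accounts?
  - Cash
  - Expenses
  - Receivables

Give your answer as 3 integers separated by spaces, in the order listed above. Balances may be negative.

Answer: -242 913 -671

Derivation:
After txn 1 (Dr Expenses, Cr Receivables, amount 47): Expenses=47 Receivables=-47
After txn 2 (Dr Expenses, Cr Cash, amount 173): Cash=-173 Expenses=220 Receivables=-47
After txn 3 (Dr Expenses, Cr Receivables, amount 322): Cash=-173 Expenses=542 Receivables=-369
After txn 4 (Dr Cash, Cr Receivables, amount 168): Cash=-5 Expenses=542 Receivables=-537
After txn 5 (Dr Expenses, Cr Cash, amount 207): Cash=-212 Expenses=749 Receivables=-537
After txn 6 (Dr Expenses, Cr Cash, amount 272): Cash=-484 Expenses=1021 Receivables=-537
After txn 7 (Dr Cash, Cr Expenses, amount 242): Cash=-242 Expenses=779 Receivables=-537
After txn 8 (Dr Expenses, Cr Receivables, amount 134): Cash=-242 Expenses=913 Receivables=-671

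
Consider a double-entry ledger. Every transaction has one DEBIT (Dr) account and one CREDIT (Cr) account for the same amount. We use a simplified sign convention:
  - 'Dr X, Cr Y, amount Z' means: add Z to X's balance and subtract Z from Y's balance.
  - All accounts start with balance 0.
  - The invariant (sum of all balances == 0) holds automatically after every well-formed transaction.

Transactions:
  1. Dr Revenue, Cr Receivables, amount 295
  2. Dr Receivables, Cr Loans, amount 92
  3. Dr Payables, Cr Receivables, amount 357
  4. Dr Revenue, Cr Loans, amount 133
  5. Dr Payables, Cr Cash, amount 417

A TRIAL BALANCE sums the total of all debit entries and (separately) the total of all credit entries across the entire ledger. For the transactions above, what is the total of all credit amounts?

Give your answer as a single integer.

Answer: 1294

Derivation:
Txn 1: credit+=295
Txn 2: credit+=92
Txn 3: credit+=357
Txn 4: credit+=133
Txn 5: credit+=417
Total credits = 1294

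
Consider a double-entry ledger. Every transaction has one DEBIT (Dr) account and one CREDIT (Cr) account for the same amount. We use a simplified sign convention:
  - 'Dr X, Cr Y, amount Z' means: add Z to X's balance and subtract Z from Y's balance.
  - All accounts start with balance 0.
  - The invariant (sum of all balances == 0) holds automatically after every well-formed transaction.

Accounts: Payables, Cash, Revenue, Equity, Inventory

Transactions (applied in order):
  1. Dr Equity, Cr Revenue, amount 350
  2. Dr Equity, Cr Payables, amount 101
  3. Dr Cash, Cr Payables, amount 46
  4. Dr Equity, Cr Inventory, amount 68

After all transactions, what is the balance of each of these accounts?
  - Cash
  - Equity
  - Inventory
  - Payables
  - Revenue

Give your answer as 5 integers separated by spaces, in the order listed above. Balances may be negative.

Answer: 46 519 -68 -147 -350

Derivation:
After txn 1 (Dr Equity, Cr Revenue, amount 350): Equity=350 Revenue=-350
After txn 2 (Dr Equity, Cr Payables, amount 101): Equity=451 Payables=-101 Revenue=-350
After txn 3 (Dr Cash, Cr Payables, amount 46): Cash=46 Equity=451 Payables=-147 Revenue=-350
After txn 4 (Dr Equity, Cr Inventory, amount 68): Cash=46 Equity=519 Inventory=-68 Payables=-147 Revenue=-350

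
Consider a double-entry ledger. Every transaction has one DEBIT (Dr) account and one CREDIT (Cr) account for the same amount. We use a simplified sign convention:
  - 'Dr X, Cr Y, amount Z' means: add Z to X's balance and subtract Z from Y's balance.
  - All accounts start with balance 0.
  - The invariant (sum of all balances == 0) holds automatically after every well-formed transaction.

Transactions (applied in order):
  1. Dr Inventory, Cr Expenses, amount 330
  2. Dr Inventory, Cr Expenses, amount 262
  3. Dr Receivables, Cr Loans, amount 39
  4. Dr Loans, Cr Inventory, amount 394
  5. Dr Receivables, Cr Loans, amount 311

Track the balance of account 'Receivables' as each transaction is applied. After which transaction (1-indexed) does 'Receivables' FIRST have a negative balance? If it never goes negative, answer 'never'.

After txn 1: Receivables=0
After txn 2: Receivables=0
After txn 3: Receivables=39
After txn 4: Receivables=39
After txn 5: Receivables=350

Answer: never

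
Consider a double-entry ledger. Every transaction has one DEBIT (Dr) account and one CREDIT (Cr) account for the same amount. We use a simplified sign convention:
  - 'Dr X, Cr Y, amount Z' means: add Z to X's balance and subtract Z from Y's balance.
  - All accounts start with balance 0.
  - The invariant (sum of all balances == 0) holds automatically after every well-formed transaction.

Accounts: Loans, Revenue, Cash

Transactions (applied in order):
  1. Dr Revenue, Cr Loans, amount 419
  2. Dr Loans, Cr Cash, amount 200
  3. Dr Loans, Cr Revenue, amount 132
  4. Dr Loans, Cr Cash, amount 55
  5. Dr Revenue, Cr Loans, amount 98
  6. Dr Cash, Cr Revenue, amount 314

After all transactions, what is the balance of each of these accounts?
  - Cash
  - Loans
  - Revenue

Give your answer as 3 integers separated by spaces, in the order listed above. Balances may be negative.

After txn 1 (Dr Revenue, Cr Loans, amount 419): Loans=-419 Revenue=419
After txn 2 (Dr Loans, Cr Cash, amount 200): Cash=-200 Loans=-219 Revenue=419
After txn 3 (Dr Loans, Cr Revenue, amount 132): Cash=-200 Loans=-87 Revenue=287
After txn 4 (Dr Loans, Cr Cash, amount 55): Cash=-255 Loans=-32 Revenue=287
After txn 5 (Dr Revenue, Cr Loans, amount 98): Cash=-255 Loans=-130 Revenue=385
After txn 6 (Dr Cash, Cr Revenue, amount 314): Cash=59 Loans=-130 Revenue=71

Answer: 59 -130 71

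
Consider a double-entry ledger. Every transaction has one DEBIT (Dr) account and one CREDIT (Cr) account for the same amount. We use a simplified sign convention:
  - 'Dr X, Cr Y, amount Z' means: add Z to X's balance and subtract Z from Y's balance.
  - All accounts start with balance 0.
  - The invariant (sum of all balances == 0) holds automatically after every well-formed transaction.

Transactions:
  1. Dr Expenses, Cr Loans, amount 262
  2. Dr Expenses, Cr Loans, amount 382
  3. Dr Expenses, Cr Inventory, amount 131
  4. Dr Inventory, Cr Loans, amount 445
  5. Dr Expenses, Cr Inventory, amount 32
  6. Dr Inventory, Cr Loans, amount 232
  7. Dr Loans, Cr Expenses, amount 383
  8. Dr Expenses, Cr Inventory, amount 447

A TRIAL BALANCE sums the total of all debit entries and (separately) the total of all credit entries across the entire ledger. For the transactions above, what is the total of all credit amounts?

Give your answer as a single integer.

Answer: 2314

Derivation:
Txn 1: credit+=262
Txn 2: credit+=382
Txn 3: credit+=131
Txn 4: credit+=445
Txn 5: credit+=32
Txn 6: credit+=232
Txn 7: credit+=383
Txn 8: credit+=447
Total credits = 2314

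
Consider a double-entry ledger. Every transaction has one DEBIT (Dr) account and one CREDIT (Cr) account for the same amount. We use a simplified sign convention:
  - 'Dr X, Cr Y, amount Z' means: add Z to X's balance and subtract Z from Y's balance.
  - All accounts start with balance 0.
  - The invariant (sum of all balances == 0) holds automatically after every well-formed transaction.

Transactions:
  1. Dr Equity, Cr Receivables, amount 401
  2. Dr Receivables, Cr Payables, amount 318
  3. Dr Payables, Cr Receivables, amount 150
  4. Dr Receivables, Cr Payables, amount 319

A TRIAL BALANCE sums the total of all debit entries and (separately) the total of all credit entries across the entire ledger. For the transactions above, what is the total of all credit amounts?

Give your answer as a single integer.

Txn 1: credit+=401
Txn 2: credit+=318
Txn 3: credit+=150
Txn 4: credit+=319
Total credits = 1188

Answer: 1188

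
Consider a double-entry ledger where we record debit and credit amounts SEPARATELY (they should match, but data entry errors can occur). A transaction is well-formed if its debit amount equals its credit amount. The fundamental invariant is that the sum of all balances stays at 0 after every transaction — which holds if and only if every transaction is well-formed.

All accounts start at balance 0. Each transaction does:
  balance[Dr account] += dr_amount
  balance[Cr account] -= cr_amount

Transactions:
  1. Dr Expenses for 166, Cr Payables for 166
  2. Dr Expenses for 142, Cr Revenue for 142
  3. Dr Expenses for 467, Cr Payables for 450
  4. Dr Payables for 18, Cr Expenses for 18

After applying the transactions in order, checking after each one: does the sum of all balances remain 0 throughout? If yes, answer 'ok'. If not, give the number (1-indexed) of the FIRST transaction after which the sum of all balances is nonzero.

Answer: 3

Derivation:
After txn 1: dr=166 cr=166 sum_balances=0
After txn 2: dr=142 cr=142 sum_balances=0
After txn 3: dr=467 cr=450 sum_balances=17
After txn 4: dr=18 cr=18 sum_balances=17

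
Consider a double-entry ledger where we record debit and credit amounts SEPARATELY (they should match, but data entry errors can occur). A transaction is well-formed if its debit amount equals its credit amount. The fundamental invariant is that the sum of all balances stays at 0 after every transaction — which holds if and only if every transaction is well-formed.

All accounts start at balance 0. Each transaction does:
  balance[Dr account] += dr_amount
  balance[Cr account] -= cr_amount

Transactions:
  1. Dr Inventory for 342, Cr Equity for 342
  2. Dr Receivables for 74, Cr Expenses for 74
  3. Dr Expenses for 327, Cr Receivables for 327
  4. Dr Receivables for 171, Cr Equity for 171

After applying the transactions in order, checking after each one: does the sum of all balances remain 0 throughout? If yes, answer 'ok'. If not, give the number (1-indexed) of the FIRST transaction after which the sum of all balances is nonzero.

After txn 1: dr=342 cr=342 sum_balances=0
After txn 2: dr=74 cr=74 sum_balances=0
After txn 3: dr=327 cr=327 sum_balances=0
After txn 4: dr=171 cr=171 sum_balances=0

Answer: ok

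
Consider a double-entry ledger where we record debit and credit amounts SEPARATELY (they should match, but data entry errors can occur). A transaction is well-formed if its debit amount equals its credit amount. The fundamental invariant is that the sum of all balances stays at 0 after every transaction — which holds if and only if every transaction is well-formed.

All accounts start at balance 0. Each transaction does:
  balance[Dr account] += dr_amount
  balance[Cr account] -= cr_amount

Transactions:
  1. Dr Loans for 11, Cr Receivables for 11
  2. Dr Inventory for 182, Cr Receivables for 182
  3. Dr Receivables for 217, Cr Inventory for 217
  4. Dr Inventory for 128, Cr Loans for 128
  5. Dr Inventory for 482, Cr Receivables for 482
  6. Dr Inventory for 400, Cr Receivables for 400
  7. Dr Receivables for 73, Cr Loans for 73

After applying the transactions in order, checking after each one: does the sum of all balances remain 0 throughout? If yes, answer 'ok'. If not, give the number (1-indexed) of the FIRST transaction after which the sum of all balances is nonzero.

Answer: ok

Derivation:
After txn 1: dr=11 cr=11 sum_balances=0
After txn 2: dr=182 cr=182 sum_balances=0
After txn 3: dr=217 cr=217 sum_balances=0
After txn 4: dr=128 cr=128 sum_balances=0
After txn 5: dr=482 cr=482 sum_balances=0
After txn 6: dr=400 cr=400 sum_balances=0
After txn 7: dr=73 cr=73 sum_balances=0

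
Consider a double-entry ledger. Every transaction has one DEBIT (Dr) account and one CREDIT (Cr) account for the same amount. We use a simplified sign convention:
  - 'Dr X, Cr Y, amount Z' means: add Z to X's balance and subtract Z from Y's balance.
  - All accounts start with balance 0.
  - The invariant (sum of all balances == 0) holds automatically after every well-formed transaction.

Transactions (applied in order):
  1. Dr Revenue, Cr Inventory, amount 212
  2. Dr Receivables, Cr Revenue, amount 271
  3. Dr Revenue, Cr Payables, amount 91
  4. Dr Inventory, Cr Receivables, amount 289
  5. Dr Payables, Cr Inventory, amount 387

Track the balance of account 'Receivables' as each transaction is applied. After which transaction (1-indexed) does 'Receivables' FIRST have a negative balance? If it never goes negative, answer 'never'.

After txn 1: Receivables=0
After txn 2: Receivables=271
After txn 3: Receivables=271
After txn 4: Receivables=-18

Answer: 4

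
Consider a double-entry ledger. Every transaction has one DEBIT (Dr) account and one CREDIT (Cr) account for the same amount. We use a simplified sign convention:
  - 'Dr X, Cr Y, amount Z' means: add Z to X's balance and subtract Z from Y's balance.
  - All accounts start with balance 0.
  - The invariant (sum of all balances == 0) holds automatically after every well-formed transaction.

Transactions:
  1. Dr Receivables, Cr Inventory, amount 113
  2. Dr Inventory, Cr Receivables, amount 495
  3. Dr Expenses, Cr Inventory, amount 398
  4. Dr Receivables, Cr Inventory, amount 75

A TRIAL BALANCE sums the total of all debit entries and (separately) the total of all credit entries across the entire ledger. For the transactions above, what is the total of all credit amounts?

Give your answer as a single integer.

Txn 1: credit+=113
Txn 2: credit+=495
Txn 3: credit+=398
Txn 4: credit+=75
Total credits = 1081

Answer: 1081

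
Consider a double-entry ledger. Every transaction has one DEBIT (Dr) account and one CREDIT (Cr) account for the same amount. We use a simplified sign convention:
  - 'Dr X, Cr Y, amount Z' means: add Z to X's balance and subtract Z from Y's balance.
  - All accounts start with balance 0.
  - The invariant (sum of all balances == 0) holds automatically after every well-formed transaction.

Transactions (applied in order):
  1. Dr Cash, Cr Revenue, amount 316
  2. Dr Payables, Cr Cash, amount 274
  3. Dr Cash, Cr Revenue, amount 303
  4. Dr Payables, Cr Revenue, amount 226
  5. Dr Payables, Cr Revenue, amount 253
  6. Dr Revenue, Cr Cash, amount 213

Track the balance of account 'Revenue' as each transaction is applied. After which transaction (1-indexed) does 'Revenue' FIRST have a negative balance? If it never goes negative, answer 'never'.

After txn 1: Revenue=-316

Answer: 1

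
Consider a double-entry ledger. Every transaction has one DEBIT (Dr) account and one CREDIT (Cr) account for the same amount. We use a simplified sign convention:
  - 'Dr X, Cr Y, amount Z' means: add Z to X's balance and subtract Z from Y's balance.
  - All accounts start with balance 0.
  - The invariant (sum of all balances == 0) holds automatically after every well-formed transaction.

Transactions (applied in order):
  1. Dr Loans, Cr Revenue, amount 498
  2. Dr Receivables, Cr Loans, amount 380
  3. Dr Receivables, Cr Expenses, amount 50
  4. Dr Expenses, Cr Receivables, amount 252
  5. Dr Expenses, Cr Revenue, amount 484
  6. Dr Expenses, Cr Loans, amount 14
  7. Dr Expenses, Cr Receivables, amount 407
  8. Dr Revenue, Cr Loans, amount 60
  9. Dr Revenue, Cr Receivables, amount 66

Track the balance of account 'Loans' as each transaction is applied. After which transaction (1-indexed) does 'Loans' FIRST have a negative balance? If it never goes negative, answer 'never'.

After txn 1: Loans=498
After txn 2: Loans=118
After txn 3: Loans=118
After txn 4: Loans=118
After txn 5: Loans=118
After txn 6: Loans=104
After txn 7: Loans=104
After txn 8: Loans=44
After txn 9: Loans=44

Answer: never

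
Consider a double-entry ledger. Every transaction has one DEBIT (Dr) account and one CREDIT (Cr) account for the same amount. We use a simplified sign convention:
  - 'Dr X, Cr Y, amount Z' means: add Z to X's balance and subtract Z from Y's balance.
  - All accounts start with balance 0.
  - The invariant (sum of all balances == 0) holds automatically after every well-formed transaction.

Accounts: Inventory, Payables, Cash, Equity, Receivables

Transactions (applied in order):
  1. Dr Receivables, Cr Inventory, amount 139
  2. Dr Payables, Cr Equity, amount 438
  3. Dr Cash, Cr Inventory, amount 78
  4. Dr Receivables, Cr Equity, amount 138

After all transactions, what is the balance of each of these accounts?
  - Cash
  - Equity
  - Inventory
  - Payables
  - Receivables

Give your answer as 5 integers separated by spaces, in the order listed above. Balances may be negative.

Answer: 78 -576 -217 438 277

Derivation:
After txn 1 (Dr Receivables, Cr Inventory, amount 139): Inventory=-139 Receivables=139
After txn 2 (Dr Payables, Cr Equity, amount 438): Equity=-438 Inventory=-139 Payables=438 Receivables=139
After txn 3 (Dr Cash, Cr Inventory, amount 78): Cash=78 Equity=-438 Inventory=-217 Payables=438 Receivables=139
After txn 4 (Dr Receivables, Cr Equity, amount 138): Cash=78 Equity=-576 Inventory=-217 Payables=438 Receivables=277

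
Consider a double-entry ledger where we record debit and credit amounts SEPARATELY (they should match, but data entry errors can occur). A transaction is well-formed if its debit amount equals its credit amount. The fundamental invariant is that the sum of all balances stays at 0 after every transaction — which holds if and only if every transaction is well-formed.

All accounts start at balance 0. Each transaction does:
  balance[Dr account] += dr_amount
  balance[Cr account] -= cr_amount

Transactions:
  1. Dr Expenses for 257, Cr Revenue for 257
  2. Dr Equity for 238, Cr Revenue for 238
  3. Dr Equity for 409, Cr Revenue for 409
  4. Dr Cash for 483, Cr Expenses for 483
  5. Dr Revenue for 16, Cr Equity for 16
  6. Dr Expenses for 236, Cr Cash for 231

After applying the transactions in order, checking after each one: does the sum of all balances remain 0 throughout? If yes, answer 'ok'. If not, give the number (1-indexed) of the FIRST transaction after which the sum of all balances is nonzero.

After txn 1: dr=257 cr=257 sum_balances=0
After txn 2: dr=238 cr=238 sum_balances=0
After txn 3: dr=409 cr=409 sum_balances=0
After txn 4: dr=483 cr=483 sum_balances=0
After txn 5: dr=16 cr=16 sum_balances=0
After txn 6: dr=236 cr=231 sum_balances=5

Answer: 6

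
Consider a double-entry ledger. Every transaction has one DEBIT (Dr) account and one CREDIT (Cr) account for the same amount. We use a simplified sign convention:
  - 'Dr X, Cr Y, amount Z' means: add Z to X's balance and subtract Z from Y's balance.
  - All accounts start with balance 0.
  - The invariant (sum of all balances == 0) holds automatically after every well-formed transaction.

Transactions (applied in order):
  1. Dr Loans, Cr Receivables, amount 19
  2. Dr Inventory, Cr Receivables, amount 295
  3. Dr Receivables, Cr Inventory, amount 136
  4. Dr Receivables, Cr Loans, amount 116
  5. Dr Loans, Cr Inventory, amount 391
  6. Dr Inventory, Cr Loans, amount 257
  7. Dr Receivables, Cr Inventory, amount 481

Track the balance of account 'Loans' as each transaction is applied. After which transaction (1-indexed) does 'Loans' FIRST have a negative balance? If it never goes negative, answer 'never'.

Answer: 4

Derivation:
After txn 1: Loans=19
After txn 2: Loans=19
After txn 3: Loans=19
After txn 4: Loans=-97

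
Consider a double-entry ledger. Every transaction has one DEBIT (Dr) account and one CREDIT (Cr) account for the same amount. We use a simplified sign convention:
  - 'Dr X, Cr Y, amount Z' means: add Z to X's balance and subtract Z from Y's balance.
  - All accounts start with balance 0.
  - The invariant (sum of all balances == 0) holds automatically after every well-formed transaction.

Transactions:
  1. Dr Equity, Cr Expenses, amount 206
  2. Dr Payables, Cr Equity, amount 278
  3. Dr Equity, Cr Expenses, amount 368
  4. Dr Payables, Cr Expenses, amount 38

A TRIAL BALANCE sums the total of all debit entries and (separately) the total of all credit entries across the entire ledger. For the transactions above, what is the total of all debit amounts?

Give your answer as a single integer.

Answer: 890

Derivation:
Txn 1: debit+=206
Txn 2: debit+=278
Txn 3: debit+=368
Txn 4: debit+=38
Total debits = 890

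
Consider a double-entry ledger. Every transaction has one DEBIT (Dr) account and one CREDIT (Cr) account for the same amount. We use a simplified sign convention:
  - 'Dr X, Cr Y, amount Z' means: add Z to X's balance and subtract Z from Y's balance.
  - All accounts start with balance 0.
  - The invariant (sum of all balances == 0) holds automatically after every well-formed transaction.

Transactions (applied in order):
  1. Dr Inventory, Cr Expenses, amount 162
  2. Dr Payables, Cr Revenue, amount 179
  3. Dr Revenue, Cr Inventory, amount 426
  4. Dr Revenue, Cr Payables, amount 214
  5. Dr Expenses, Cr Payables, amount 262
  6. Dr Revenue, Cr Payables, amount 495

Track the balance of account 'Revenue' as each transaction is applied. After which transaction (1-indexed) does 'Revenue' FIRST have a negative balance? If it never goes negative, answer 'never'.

After txn 1: Revenue=0
After txn 2: Revenue=-179

Answer: 2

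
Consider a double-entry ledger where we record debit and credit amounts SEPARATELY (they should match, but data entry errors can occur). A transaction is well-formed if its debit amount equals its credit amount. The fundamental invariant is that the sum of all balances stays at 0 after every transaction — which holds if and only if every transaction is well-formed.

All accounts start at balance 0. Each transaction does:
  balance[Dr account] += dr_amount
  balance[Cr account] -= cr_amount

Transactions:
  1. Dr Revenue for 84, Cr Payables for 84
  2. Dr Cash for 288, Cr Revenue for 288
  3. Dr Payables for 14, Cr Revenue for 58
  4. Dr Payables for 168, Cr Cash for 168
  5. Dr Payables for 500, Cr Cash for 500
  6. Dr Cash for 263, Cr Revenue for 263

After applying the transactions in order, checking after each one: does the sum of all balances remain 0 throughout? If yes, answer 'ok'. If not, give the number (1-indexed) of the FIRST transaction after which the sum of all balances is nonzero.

Answer: 3

Derivation:
After txn 1: dr=84 cr=84 sum_balances=0
After txn 2: dr=288 cr=288 sum_balances=0
After txn 3: dr=14 cr=58 sum_balances=-44
After txn 4: dr=168 cr=168 sum_balances=-44
After txn 5: dr=500 cr=500 sum_balances=-44
After txn 6: dr=263 cr=263 sum_balances=-44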